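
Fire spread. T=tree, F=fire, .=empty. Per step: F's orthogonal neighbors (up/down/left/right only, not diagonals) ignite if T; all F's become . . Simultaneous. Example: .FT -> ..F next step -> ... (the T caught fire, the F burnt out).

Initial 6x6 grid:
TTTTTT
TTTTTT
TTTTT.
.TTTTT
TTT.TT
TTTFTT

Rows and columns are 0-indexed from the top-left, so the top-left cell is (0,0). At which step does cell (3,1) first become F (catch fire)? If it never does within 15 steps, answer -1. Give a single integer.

Step 1: cell (3,1)='T' (+2 fires, +1 burnt)
Step 2: cell (3,1)='T' (+4 fires, +2 burnt)
Step 3: cell (3,1)='T' (+5 fires, +4 burnt)
Step 4: cell (3,1)='F' (+6 fires, +5 burnt)
  -> target ignites at step 4
Step 5: cell (3,1)='.' (+4 fires, +6 burnt)
Step 6: cell (3,1)='.' (+6 fires, +4 burnt)
Step 7: cell (3,1)='.' (+4 fires, +6 burnt)
Step 8: cell (3,1)='.' (+1 fires, +4 burnt)
Step 9: cell (3,1)='.' (+0 fires, +1 burnt)
  fire out at step 9

4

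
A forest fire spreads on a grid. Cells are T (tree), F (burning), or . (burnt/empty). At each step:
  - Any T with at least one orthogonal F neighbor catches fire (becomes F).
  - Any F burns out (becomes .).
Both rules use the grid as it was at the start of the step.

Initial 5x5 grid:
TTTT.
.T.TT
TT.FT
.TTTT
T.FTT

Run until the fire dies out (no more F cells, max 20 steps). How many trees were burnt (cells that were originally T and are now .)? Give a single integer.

Answer: 16

Derivation:
Step 1: +5 fires, +2 burnt (F count now 5)
Step 2: +5 fires, +5 burnt (F count now 5)
Step 3: +2 fires, +5 burnt (F count now 2)
Step 4: +3 fires, +2 burnt (F count now 3)
Step 5: +1 fires, +3 burnt (F count now 1)
Step 6: +0 fires, +1 burnt (F count now 0)
Fire out after step 6
Initially T: 17, now '.': 24
Total burnt (originally-T cells now '.'): 16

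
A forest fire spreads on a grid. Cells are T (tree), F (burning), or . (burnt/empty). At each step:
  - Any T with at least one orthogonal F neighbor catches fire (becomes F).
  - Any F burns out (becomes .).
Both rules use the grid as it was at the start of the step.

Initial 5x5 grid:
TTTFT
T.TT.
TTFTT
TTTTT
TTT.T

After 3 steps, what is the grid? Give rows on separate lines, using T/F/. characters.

Step 1: 7 trees catch fire, 2 burn out
  TTF.F
  T.FF.
  TF.FT
  TTFTT
  TTT.T
Step 2: 6 trees catch fire, 7 burn out
  TF...
  T....
  F...F
  TF.FT
  TTF.T
Step 3: 5 trees catch fire, 6 burn out
  F....
  F....
  .....
  F...F
  TF..T

F....
F....
.....
F...F
TF..T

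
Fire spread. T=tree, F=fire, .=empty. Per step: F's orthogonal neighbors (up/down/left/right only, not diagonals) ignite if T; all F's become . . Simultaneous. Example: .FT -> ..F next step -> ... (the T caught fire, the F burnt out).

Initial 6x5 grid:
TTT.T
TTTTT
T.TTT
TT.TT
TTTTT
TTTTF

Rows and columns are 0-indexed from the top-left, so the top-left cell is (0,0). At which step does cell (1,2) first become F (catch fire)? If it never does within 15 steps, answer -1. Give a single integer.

Step 1: cell (1,2)='T' (+2 fires, +1 burnt)
Step 2: cell (1,2)='T' (+3 fires, +2 burnt)
Step 3: cell (1,2)='T' (+4 fires, +3 burnt)
Step 4: cell (1,2)='T' (+4 fires, +4 burnt)
Step 5: cell (1,2)='T' (+5 fires, +4 burnt)
Step 6: cell (1,2)='F' (+2 fires, +5 burnt)
  -> target ignites at step 6
Step 7: cell (1,2)='.' (+3 fires, +2 burnt)
Step 8: cell (1,2)='.' (+2 fires, +3 burnt)
Step 9: cell (1,2)='.' (+1 fires, +2 burnt)
Step 10: cell (1,2)='.' (+0 fires, +1 burnt)
  fire out at step 10

6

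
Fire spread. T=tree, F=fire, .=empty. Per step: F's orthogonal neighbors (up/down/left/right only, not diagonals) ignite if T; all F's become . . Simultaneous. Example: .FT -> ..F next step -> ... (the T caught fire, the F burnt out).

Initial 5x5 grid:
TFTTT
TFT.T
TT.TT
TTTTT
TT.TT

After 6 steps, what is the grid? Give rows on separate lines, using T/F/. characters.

Step 1: 5 trees catch fire, 2 burn out
  F.FTT
  F.F.T
  TF.TT
  TTTTT
  TT.TT
Step 2: 3 trees catch fire, 5 burn out
  ...FT
  ....T
  F..TT
  TFTTT
  TT.TT
Step 3: 4 trees catch fire, 3 burn out
  ....F
  ....T
  ...TT
  F.FTT
  TF.TT
Step 4: 3 trees catch fire, 4 burn out
  .....
  ....F
  ...TT
  ...FT
  F..TT
Step 5: 4 trees catch fire, 3 burn out
  .....
  .....
  ...FF
  ....F
  ...FT
Step 6: 1 trees catch fire, 4 burn out
  .....
  .....
  .....
  .....
  ....F

.....
.....
.....
.....
....F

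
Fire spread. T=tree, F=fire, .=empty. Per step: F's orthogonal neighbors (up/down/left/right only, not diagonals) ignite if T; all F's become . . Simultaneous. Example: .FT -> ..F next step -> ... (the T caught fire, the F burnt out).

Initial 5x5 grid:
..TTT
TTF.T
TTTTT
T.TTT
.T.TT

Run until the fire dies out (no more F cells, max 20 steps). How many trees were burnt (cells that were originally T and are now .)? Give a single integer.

Answer: 17

Derivation:
Step 1: +3 fires, +1 burnt (F count now 3)
Step 2: +5 fires, +3 burnt (F count now 5)
Step 3: +4 fires, +5 burnt (F count now 4)
Step 4: +4 fires, +4 burnt (F count now 4)
Step 5: +1 fires, +4 burnt (F count now 1)
Step 6: +0 fires, +1 burnt (F count now 0)
Fire out after step 6
Initially T: 18, now '.': 24
Total burnt (originally-T cells now '.'): 17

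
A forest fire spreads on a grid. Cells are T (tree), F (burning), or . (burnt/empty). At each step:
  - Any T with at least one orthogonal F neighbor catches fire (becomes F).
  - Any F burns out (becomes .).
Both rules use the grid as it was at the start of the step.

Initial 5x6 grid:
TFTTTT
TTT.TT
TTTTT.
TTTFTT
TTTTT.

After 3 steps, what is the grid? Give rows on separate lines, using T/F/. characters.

Step 1: 7 trees catch fire, 2 burn out
  F.FTTT
  TFT.TT
  TTTFT.
  TTF.FT
  TTTFT.
Step 2: 10 trees catch fire, 7 burn out
  ...FTT
  F.F.TT
  TFF.F.
  TF...F
  TTF.F.
Step 3: 5 trees catch fire, 10 burn out
  ....FT
  ....FT
  F.....
  F.....
  TF....

....FT
....FT
F.....
F.....
TF....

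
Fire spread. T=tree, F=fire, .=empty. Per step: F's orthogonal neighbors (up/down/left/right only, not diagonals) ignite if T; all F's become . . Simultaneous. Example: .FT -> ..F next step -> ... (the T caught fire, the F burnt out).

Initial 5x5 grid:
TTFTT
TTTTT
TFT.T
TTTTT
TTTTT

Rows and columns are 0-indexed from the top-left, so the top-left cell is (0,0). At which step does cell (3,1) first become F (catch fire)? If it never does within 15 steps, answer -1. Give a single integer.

Step 1: cell (3,1)='F' (+7 fires, +2 burnt)
  -> target ignites at step 1
Step 2: cell (3,1)='.' (+7 fires, +7 burnt)
Step 3: cell (3,1)='.' (+4 fires, +7 burnt)
Step 4: cell (3,1)='.' (+3 fires, +4 burnt)
Step 5: cell (3,1)='.' (+1 fires, +3 burnt)
Step 6: cell (3,1)='.' (+0 fires, +1 burnt)
  fire out at step 6

1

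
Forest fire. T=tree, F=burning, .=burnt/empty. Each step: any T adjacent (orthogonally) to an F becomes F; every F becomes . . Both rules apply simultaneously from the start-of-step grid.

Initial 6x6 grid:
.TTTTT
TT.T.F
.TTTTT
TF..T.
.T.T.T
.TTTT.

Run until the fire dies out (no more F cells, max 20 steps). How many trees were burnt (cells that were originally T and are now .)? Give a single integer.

Answer: 21

Derivation:
Step 1: +5 fires, +2 burnt (F count now 5)
Step 2: +5 fires, +5 burnt (F count now 5)
Step 3: +6 fires, +5 burnt (F count now 6)
Step 4: +3 fires, +6 burnt (F count now 3)
Step 5: +2 fires, +3 burnt (F count now 2)
Step 6: +0 fires, +2 burnt (F count now 0)
Fire out after step 6
Initially T: 22, now '.': 35
Total burnt (originally-T cells now '.'): 21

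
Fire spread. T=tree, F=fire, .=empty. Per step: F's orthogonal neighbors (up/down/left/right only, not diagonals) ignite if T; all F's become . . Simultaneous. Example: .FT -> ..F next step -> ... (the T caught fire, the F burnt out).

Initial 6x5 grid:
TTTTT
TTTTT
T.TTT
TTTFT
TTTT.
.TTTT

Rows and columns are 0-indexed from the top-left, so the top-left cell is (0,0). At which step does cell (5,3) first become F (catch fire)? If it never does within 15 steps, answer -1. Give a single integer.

Step 1: cell (5,3)='T' (+4 fires, +1 burnt)
Step 2: cell (5,3)='F' (+6 fires, +4 burnt)
  -> target ignites at step 2
Step 3: cell (5,3)='.' (+7 fires, +6 burnt)
Step 4: cell (5,3)='.' (+6 fires, +7 burnt)
Step 5: cell (5,3)='.' (+2 fires, +6 burnt)
Step 6: cell (5,3)='.' (+1 fires, +2 burnt)
Step 7: cell (5,3)='.' (+0 fires, +1 burnt)
  fire out at step 7

2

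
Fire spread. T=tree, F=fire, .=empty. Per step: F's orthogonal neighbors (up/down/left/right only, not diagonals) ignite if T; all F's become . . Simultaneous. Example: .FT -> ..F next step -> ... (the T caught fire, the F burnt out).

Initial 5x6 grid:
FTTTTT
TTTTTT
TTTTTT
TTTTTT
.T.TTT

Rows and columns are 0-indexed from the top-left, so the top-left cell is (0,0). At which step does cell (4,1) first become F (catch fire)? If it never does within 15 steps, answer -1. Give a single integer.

Step 1: cell (4,1)='T' (+2 fires, +1 burnt)
Step 2: cell (4,1)='T' (+3 fires, +2 burnt)
Step 3: cell (4,1)='T' (+4 fires, +3 burnt)
Step 4: cell (4,1)='T' (+4 fires, +4 burnt)
Step 5: cell (4,1)='F' (+5 fires, +4 burnt)
  -> target ignites at step 5
Step 6: cell (4,1)='.' (+3 fires, +5 burnt)
Step 7: cell (4,1)='.' (+3 fires, +3 burnt)
Step 8: cell (4,1)='.' (+2 fires, +3 burnt)
Step 9: cell (4,1)='.' (+1 fires, +2 burnt)
Step 10: cell (4,1)='.' (+0 fires, +1 burnt)
  fire out at step 10

5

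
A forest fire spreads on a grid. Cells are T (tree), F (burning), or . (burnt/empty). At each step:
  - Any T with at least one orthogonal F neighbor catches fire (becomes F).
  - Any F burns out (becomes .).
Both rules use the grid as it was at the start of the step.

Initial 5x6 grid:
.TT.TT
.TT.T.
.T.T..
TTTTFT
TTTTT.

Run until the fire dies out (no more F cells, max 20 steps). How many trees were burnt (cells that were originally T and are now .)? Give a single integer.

Answer: 16

Derivation:
Step 1: +3 fires, +1 burnt (F count now 3)
Step 2: +3 fires, +3 burnt (F count now 3)
Step 3: +2 fires, +3 burnt (F count now 2)
Step 4: +3 fires, +2 burnt (F count now 3)
Step 5: +2 fires, +3 burnt (F count now 2)
Step 6: +2 fires, +2 burnt (F count now 2)
Step 7: +1 fires, +2 burnt (F count now 1)
Step 8: +0 fires, +1 burnt (F count now 0)
Fire out after step 8
Initially T: 19, now '.': 27
Total burnt (originally-T cells now '.'): 16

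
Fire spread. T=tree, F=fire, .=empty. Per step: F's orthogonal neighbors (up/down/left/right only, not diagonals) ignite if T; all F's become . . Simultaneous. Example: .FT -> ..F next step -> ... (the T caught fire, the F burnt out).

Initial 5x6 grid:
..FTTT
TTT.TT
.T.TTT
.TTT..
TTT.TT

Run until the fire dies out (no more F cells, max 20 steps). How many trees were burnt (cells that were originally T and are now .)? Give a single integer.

Step 1: +2 fires, +1 burnt (F count now 2)
Step 2: +2 fires, +2 burnt (F count now 2)
Step 3: +4 fires, +2 burnt (F count now 4)
Step 4: +3 fires, +4 burnt (F count now 3)
Step 5: +4 fires, +3 burnt (F count now 4)
Step 6: +3 fires, +4 burnt (F count now 3)
Step 7: +0 fires, +3 burnt (F count now 0)
Fire out after step 7
Initially T: 20, now '.': 28
Total burnt (originally-T cells now '.'): 18

Answer: 18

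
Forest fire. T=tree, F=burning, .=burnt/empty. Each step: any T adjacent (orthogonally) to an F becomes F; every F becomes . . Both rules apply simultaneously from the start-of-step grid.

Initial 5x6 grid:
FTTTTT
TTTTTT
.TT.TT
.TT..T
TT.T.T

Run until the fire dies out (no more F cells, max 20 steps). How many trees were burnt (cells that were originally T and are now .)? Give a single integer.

Answer: 21

Derivation:
Step 1: +2 fires, +1 burnt (F count now 2)
Step 2: +2 fires, +2 burnt (F count now 2)
Step 3: +3 fires, +2 burnt (F count now 3)
Step 4: +4 fires, +3 burnt (F count now 4)
Step 5: +4 fires, +4 burnt (F count now 4)
Step 6: +3 fires, +4 burnt (F count now 3)
Step 7: +1 fires, +3 burnt (F count now 1)
Step 8: +1 fires, +1 burnt (F count now 1)
Step 9: +1 fires, +1 burnt (F count now 1)
Step 10: +0 fires, +1 burnt (F count now 0)
Fire out after step 10
Initially T: 22, now '.': 29
Total burnt (originally-T cells now '.'): 21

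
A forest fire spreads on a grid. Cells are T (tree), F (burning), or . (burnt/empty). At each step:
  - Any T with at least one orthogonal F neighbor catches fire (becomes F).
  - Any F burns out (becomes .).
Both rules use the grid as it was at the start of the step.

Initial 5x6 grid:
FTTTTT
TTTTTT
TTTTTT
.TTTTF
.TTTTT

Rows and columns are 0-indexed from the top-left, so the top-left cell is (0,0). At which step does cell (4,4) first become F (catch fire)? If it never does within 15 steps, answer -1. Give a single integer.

Step 1: cell (4,4)='T' (+5 fires, +2 burnt)
Step 2: cell (4,4)='F' (+7 fires, +5 burnt)
  -> target ignites at step 2
Step 3: cell (4,4)='.' (+8 fires, +7 burnt)
Step 4: cell (4,4)='.' (+5 fires, +8 burnt)
Step 5: cell (4,4)='.' (+1 fires, +5 burnt)
Step 6: cell (4,4)='.' (+0 fires, +1 burnt)
  fire out at step 6

2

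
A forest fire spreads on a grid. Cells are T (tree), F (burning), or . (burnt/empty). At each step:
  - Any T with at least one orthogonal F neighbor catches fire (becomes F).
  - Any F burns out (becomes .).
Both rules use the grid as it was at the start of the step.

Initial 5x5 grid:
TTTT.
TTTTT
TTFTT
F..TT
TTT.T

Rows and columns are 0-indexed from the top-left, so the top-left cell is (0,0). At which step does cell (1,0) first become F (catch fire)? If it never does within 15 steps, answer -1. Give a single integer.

Step 1: cell (1,0)='T' (+5 fires, +2 burnt)
Step 2: cell (1,0)='F' (+7 fires, +5 burnt)
  -> target ignites at step 2
Step 3: cell (1,0)='.' (+6 fires, +7 burnt)
Step 4: cell (1,0)='.' (+1 fires, +6 burnt)
Step 5: cell (1,0)='.' (+0 fires, +1 burnt)
  fire out at step 5

2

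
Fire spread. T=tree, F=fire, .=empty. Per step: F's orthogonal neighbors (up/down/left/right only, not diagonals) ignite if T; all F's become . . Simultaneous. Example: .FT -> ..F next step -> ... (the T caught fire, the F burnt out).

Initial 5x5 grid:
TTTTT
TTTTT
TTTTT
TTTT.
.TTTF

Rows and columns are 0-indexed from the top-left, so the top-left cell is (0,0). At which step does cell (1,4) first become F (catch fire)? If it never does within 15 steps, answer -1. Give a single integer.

Step 1: cell (1,4)='T' (+1 fires, +1 burnt)
Step 2: cell (1,4)='T' (+2 fires, +1 burnt)
Step 3: cell (1,4)='T' (+3 fires, +2 burnt)
Step 4: cell (1,4)='T' (+4 fires, +3 burnt)
Step 5: cell (1,4)='F' (+5 fires, +4 burnt)
  -> target ignites at step 5
Step 6: cell (1,4)='.' (+4 fires, +5 burnt)
Step 7: cell (1,4)='.' (+2 fires, +4 burnt)
Step 8: cell (1,4)='.' (+1 fires, +2 burnt)
Step 9: cell (1,4)='.' (+0 fires, +1 burnt)
  fire out at step 9

5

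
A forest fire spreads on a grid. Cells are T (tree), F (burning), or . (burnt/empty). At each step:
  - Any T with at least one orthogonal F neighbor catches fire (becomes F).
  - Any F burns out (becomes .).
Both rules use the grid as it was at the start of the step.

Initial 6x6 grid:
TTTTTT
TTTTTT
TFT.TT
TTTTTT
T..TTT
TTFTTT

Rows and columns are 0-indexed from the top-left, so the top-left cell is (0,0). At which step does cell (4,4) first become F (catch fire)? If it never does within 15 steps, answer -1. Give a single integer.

Step 1: cell (4,4)='T' (+6 fires, +2 burnt)
Step 2: cell (4,4)='T' (+8 fires, +6 burnt)
Step 3: cell (4,4)='F' (+7 fires, +8 burnt)
  -> target ignites at step 3
Step 4: cell (4,4)='.' (+4 fires, +7 burnt)
Step 5: cell (4,4)='.' (+4 fires, +4 burnt)
Step 6: cell (4,4)='.' (+2 fires, +4 burnt)
Step 7: cell (4,4)='.' (+0 fires, +2 burnt)
  fire out at step 7

3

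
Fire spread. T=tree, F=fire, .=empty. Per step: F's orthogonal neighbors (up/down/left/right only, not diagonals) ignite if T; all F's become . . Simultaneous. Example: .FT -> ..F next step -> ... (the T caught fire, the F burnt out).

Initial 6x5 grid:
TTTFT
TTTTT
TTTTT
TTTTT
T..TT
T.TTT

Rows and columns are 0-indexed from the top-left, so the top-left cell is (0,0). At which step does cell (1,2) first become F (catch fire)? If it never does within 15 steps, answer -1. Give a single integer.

Step 1: cell (1,2)='T' (+3 fires, +1 burnt)
Step 2: cell (1,2)='F' (+4 fires, +3 burnt)
  -> target ignites at step 2
Step 3: cell (1,2)='.' (+5 fires, +4 burnt)
Step 4: cell (1,2)='.' (+5 fires, +5 burnt)
Step 5: cell (1,2)='.' (+4 fires, +5 burnt)
Step 6: cell (1,2)='.' (+3 fires, +4 burnt)
Step 7: cell (1,2)='.' (+1 fires, +3 burnt)
Step 8: cell (1,2)='.' (+1 fires, +1 burnt)
Step 9: cell (1,2)='.' (+0 fires, +1 burnt)
  fire out at step 9

2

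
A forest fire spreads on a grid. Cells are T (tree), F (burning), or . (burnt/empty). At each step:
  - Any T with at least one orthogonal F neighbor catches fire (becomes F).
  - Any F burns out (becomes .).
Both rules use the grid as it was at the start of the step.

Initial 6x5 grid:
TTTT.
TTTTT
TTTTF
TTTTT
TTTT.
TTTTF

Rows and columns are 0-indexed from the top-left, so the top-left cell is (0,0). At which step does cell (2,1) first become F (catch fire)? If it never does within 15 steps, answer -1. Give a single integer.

Step 1: cell (2,1)='T' (+4 fires, +2 burnt)
Step 2: cell (2,1)='T' (+5 fires, +4 burnt)
Step 3: cell (2,1)='F' (+6 fires, +5 burnt)
  -> target ignites at step 3
Step 4: cell (2,1)='.' (+6 fires, +6 burnt)
Step 5: cell (2,1)='.' (+4 fires, +6 burnt)
Step 6: cell (2,1)='.' (+1 fires, +4 burnt)
Step 7: cell (2,1)='.' (+0 fires, +1 burnt)
  fire out at step 7

3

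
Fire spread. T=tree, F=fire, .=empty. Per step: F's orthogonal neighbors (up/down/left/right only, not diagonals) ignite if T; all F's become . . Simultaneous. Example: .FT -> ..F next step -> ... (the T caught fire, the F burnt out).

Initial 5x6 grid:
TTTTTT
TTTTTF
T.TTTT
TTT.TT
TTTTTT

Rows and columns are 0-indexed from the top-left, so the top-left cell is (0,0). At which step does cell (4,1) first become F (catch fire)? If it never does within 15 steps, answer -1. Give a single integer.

Step 1: cell (4,1)='T' (+3 fires, +1 burnt)
Step 2: cell (4,1)='T' (+4 fires, +3 burnt)
Step 3: cell (4,1)='T' (+5 fires, +4 burnt)
Step 4: cell (4,1)='T' (+4 fires, +5 burnt)
Step 5: cell (4,1)='T' (+4 fires, +4 burnt)
Step 6: cell (4,1)='T' (+4 fires, +4 burnt)
Step 7: cell (4,1)='F' (+2 fires, +4 burnt)
  -> target ignites at step 7
Step 8: cell (4,1)='.' (+1 fires, +2 burnt)
Step 9: cell (4,1)='.' (+0 fires, +1 burnt)
  fire out at step 9

7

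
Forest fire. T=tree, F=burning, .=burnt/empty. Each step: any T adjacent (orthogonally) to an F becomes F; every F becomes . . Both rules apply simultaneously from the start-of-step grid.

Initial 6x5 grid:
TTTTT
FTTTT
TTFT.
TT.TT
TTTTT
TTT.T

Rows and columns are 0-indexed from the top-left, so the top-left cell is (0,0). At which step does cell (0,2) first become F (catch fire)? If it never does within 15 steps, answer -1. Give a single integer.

Step 1: cell (0,2)='T' (+6 fires, +2 burnt)
Step 2: cell (0,2)='F' (+6 fires, +6 burnt)
  -> target ignites at step 2
Step 3: cell (0,2)='.' (+6 fires, +6 burnt)
Step 4: cell (0,2)='.' (+5 fires, +6 burnt)
Step 5: cell (0,2)='.' (+2 fires, +5 burnt)
Step 6: cell (0,2)='.' (+0 fires, +2 burnt)
  fire out at step 6

2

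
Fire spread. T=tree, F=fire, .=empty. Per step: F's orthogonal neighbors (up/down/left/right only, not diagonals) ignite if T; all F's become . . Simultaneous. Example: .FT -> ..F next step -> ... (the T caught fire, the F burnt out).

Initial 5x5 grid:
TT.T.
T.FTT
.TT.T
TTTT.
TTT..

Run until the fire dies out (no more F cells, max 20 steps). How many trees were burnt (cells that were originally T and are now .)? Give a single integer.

Answer: 13

Derivation:
Step 1: +2 fires, +1 burnt (F count now 2)
Step 2: +4 fires, +2 burnt (F count now 4)
Step 3: +4 fires, +4 burnt (F count now 4)
Step 4: +2 fires, +4 burnt (F count now 2)
Step 5: +1 fires, +2 burnt (F count now 1)
Step 6: +0 fires, +1 burnt (F count now 0)
Fire out after step 6
Initially T: 16, now '.': 22
Total burnt (originally-T cells now '.'): 13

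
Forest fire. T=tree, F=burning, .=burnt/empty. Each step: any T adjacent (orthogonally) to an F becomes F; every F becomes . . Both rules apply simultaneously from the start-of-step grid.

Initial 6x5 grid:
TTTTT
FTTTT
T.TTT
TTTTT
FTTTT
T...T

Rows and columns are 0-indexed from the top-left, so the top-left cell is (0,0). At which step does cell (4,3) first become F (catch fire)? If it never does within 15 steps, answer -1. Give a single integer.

Step 1: cell (4,3)='T' (+6 fires, +2 burnt)
Step 2: cell (4,3)='T' (+4 fires, +6 burnt)
Step 3: cell (4,3)='F' (+5 fires, +4 burnt)
  -> target ignites at step 3
Step 4: cell (4,3)='.' (+5 fires, +5 burnt)
Step 5: cell (4,3)='.' (+4 fires, +5 burnt)
Step 6: cell (4,3)='.' (+0 fires, +4 burnt)
  fire out at step 6

3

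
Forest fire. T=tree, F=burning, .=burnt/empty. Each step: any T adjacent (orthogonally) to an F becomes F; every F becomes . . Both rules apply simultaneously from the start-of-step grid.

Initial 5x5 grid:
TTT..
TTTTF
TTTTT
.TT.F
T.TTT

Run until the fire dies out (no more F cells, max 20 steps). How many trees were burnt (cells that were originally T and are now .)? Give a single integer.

Step 1: +3 fires, +2 burnt (F count now 3)
Step 2: +3 fires, +3 burnt (F count now 3)
Step 3: +4 fires, +3 burnt (F count now 4)
Step 4: +4 fires, +4 burnt (F count now 4)
Step 5: +3 fires, +4 burnt (F count now 3)
Step 6: +0 fires, +3 burnt (F count now 0)
Fire out after step 6
Initially T: 18, now '.': 24
Total burnt (originally-T cells now '.'): 17

Answer: 17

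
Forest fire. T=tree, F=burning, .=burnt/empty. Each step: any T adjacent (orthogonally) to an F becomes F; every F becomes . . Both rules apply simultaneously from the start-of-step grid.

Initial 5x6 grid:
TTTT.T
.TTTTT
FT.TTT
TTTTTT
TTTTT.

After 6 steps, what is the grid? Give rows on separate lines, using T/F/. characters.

Step 1: 2 trees catch fire, 1 burn out
  TTTT.T
  .TTTTT
  .F.TTT
  FTTTTT
  TTTTT.
Step 2: 3 trees catch fire, 2 burn out
  TTTT.T
  .FTTTT
  ...TTT
  .FTTTT
  FTTTT.
Step 3: 4 trees catch fire, 3 burn out
  TFTT.T
  ..FTTT
  ...TTT
  ..FTTT
  .FTTT.
Step 4: 5 trees catch fire, 4 burn out
  F.FT.T
  ...FTT
  ...TTT
  ...FTT
  ..FTT.
Step 5: 5 trees catch fire, 5 burn out
  ...F.T
  ....FT
  ...FTT
  ....FT
  ...FT.
Step 6: 4 trees catch fire, 5 burn out
  .....T
  .....F
  ....FT
  .....F
  ....F.

.....T
.....F
....FT
.....F
....F.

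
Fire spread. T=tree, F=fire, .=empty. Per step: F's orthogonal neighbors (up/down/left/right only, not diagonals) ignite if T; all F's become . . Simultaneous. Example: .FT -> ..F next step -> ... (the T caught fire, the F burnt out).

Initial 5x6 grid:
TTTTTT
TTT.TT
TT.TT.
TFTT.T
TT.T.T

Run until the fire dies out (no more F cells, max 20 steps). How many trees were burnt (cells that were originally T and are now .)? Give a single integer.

Answer: 21

Derivation:
Step 1: +4 fires, +1 burnt (F count now 4)
Step 2: +4 fires, +4 burnt (F count now 4)
Step 3: +5 fires, +4 burnt (F count now 5)
Step 4: +3 fires, +5 burnt (F count now 3)
Step 5: +2 fires, +3 burnt (F count now 2)
Step 6: +2 fires, +2 burnt (F count now 2)
Step 7: +1 fires, +2 burnt (F count now 1)
Step 8: +0 fires, +1 burnt (F count now 0)
Fire out after step 8
Initially T: 23, now '.': 28
Total burnt (originally-T cells now '.'): 21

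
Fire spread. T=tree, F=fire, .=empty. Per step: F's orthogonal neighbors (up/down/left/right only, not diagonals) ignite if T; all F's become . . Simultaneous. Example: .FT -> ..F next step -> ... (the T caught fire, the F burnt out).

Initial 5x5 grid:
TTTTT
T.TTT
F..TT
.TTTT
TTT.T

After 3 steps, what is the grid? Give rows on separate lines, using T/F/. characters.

Step 1: 1 trees catch fire, 1 burn out
  TTTTT
  F.TTT
  ...TT
  .TTTT
  TTT.T
Step 2: 1 trees catch fire, 1 burn out
  FTTTT
  ..TTT
  ...TT
  .TTTT
  TTT.T
Step 3: 1 trees catch fire, 1 burn out
  .FTTT
  ..TTT
  ...TT
  .TTTT
  TTT.T

.FTTT
..TTT
...TT
.TTTT
TTT.T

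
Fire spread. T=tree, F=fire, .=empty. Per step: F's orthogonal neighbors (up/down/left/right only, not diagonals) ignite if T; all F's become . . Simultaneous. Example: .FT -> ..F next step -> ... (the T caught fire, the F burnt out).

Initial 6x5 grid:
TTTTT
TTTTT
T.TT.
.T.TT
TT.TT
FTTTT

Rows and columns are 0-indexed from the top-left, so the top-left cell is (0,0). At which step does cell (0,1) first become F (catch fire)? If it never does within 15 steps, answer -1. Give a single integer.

Step 1: cell (0,1)='T' (+2 fires, +1 burnt)
Step 2: cell (0,1)='T' (+2 fires, +2 burnt)
Step 3: cell (0,1)='T' (+2 fires, +2 burnt)
Step 4: cell (0,1)='T' (+2 fires, +2 burnt)
Step 5: cell (0,1)='T' (+2 fires, +2 burnt)
Step 6: cell (0,1)='T' (+2 fires, +2 burnt)
Step 7: cell (0,1)='T' (+2 fires, +2 burnt)
Step 8: cell (0,1)='T' (+3 fires, +2 burnt)
Step 9: cell (0,1)='T' (+3 fires, +3 burnt)
Step 10: cell (0,1)='F' (+2 fires, +3 burnt)
  -> target ignites at step 10
Step 11: cell (0,1)='.' (+2 fires, +2 burnt)
Step 12: cell (0,1)='.' (+0 fires, +2 burnt)
  fire out at step 12

10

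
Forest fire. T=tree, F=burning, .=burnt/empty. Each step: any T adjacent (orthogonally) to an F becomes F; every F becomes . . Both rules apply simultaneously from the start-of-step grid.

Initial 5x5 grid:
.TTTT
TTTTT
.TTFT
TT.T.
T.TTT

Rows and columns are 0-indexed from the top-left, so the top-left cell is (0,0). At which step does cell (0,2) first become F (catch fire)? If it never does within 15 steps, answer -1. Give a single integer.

Step 1: cell (0,2)='T' (+4 fires, +1 burnt)
Step 2: cell (0,2)='T' (+5 fires, +4 burnt)
Step 3: cell (0,2)='F' (+6 fires, +5 burnt)
  -> target ignites at step 3
Step 4: cell (0,2)='.' (+3 fires, +6 burnt)
Step 5: cell (0,2)='.' (+1 fires, +3 burnt)
Step 6: cell (0,2)='.' (+0 fires, +1 burnt)
  fire out at step 6

3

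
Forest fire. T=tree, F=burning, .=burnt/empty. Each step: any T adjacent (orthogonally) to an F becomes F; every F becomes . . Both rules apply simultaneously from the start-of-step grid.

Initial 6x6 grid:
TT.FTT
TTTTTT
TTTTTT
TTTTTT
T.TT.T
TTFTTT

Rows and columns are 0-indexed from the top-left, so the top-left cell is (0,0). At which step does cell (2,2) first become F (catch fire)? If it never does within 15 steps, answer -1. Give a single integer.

Step 1: cell (2,2)='T' (+5 fires, +2 burnt)
Step 2: cell (2,2)='T' (+8 fires, +5 burnt)
Step 3: cell (2,2)='F' (+8 fires, +8 burnt)
  -> target ignites at step 3
Step 4: cell (2,2)='.' (+7 fires, +8 burnt)
Step 5: cell (2,2)='.' (+3 fires, +7 burnt)
Step 6: cell (2,2)='.' (+0 fires, +3 burnt)
  fire out at step 6

3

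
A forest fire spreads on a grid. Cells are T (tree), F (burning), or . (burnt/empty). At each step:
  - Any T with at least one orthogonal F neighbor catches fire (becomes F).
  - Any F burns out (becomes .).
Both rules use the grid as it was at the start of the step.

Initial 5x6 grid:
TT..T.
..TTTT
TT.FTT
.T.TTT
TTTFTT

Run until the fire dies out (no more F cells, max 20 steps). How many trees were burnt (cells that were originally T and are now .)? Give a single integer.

Answer: 18

Derivation:
Step 1: +5 fires, +2 burnt (F count now 5)
Step 2: +6 fires, +5 burnt (F count now 6)
Step 3: +5 fires, +6 burnt (F count now 5)
Step 4: +1 fires, +5 burnt (F count now 1)
Step 5: +1 fires, +1 burnt (F count now 1)
Step 6: +0 fires, +1 burnt (F count now 0)
Fire out after step 6
Initially T: 20, now '.': 28
Total burnt (originally-T cells now '.'): 18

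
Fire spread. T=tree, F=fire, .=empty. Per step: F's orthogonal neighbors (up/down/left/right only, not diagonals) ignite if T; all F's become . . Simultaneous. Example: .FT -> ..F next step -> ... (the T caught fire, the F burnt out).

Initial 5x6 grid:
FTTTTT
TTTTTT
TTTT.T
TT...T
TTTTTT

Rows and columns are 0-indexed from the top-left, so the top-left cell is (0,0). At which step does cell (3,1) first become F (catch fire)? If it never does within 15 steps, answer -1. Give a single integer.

Step 1: cell (3,1)='T' (+2 fires, +1 burnt)
Step 2: cell (3,1)='T' (+3 fires, +2 burnt)
Step 3: cell (3,1)='T' (+4 fires, +3 burnt)
Step 4: cell (3,1)='F' (+5 fires, +4 burnt)
  -> target ignites at step 4
Step 5: cell (3,1)='.' (+4 fires, +5 burnt)
Step 6: cell (3,1)='.' (+2 fires, +4 burnt)
Step 7: cell (3,1)='.' (+2 fires, +2 burnt)
Step 8: cell (3,1)='.' (+2 fires, +2 burnt)
Step 9: cell (3,1)='.' (+1 fires, +2 burnt)
Step 10: cell (3,1)='.' (+0 fires, +1 burnt)
  fire out at step 10

4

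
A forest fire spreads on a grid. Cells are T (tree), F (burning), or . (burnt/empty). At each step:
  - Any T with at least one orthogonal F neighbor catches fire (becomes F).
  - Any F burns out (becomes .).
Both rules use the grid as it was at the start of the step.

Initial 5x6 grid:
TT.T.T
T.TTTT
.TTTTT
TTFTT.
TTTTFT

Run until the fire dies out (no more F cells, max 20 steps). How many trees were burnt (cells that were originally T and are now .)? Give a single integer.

Answer: 20

Derivation:
Step 1: +7 fires, +2 burnt (F count now 7)
Step 2: +6 fires, +7 burnt (F count now 6)
Step 3: +4 fires, +6 burnt (F count now 4)
Step 4: +2 fires, +4 burnt (F count now 2)
Step 5: +1 fires, +2 burnt (F count now 1)
Step 6: +0 fires, +1 burnt (F count now 0)
Fire out after step 6
Initially T: 23, now '.': 27
Total burnt (originally-T cells now '.'): 20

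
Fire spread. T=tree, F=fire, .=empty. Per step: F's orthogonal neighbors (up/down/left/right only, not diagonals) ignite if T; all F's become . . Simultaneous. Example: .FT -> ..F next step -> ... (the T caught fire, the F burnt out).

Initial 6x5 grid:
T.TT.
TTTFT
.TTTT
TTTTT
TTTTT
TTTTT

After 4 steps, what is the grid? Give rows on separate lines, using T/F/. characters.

Step 1: 4 trees catch fire, 1 burn out
  T.TF.
  TTF.F
  .TTFT
  TTTTT
  TTTTT
  TTTTT
Step 2: 5 trees catch fire, 4 burn out
  T.F..
  TF...
  .TF.F
  TTTFT
  TTTTT
  TTTTT
Step 3: 5 trees catch fire, 5 burn out
  T....
  F....
  .F...
  TTF.F
  TTTFT
  TTTTT
Step 4: 5 trees catch fire, 5 burn out
  F....
  .....
  .....
  TF...
  TTF.F
  TTTFT

F....
.....
.....
TF...
TTF.F
TTTFT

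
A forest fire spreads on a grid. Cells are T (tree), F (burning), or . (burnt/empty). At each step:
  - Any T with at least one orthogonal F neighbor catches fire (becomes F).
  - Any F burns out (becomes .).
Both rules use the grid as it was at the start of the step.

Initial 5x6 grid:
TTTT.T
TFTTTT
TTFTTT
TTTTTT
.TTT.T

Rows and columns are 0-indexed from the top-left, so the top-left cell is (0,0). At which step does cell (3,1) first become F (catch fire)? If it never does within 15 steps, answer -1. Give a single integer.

Step 1: cell (3,1)='T' (+6 fires, +2 burnt)
Step 2: cell (3,1)='F' (+8 fires, +6 burnt)
  -> target ignites at step 2
Step 3: cell (3,1)='.' (+7 fires, +8 burnt)
Step 4: cell (3,1)='.' (+2 fires, +7 burnt)
Step 5: cell (3,1)='.' (+2 fires, +2 burnt)
Step 6: cell (3,1)='.' (+0 fires, +2 burnt)
  fire out at step 6

2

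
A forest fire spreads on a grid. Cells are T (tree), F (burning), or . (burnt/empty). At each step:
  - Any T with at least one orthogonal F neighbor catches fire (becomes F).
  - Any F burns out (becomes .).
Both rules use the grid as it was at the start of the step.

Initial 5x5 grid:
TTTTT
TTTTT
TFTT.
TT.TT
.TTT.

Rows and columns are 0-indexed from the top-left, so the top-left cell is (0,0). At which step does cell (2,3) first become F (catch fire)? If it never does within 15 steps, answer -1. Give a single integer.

Step 1: cell (2,3)='T' (+4 fires, +1 burnt)
Step 2: cell (2,3)='F' (+6 fires, +4 burnt)
  -> target ignites at step 2
Step 3: cell (2,3)='.' (+5 fires, +6 burnt)
Step 4: cell (2,3)='.' (+4 fires, +5 burnt)
Step 5: cell (2,3)='.' (+1 fires, +4 burnt)
Step 6: cell (2,3)='.' (+0 fires, +1 burnt)
  fire out at step 6

2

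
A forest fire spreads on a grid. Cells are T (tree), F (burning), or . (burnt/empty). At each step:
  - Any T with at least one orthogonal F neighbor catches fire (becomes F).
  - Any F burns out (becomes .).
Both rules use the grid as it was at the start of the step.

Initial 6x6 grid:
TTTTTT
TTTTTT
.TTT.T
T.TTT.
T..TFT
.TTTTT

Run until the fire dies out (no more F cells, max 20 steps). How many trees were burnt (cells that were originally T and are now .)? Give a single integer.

Step 1: +4 fires, +1 burnt (F count now 4)
Step 2: +3 fires, +4 burnt (F count now 3)
Step 3: +3 fires, +3 burnt (F count now 3)
Step 4: +3 fires, +3 burnt (F count now 3)
Step 5: +4 fires, +3 burnt (F count now 4)
Step 6: +4 fires, +4 burnt (F count now 4)
Step 7: +4 fires, +4 burnt (F count now 4)
Step 8: +1 fires, +4 burnt (F count now 1)
Step 9: +0 fires, +1 burnt (F count now 0)
Fire out after step 9
Initially T: 28, now '.': 34
Total burnt (originally-T cells now '.'): 26

Answer: 26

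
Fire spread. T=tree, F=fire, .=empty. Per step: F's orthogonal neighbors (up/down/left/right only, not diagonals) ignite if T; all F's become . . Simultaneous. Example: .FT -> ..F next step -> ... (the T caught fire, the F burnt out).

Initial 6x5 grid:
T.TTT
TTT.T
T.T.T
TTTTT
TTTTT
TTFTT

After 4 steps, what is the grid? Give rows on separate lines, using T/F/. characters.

Step 1: 3 trees catch fire, 1 burn out
  T.TTT
  TTT.T
  T.T.T
  TTTTT
  TTFTT
  TF.FT
Step 2: 5 trees catch fire, 3 burn out
  T.TTT
  TTT.T
  T.T.T
  TTFTT
  TF.FT
  F...F
Step 3: 5 trees catch fire, 5 burn out
  T.TTT
  TTT.T
  T.F.T
  TF.FT
  F...F
  .....
Step 4: 3 trees catch fire, 5 burn out
  T.TTT
  TTF.T
  T...T
  F...F
  .....
  .....

T.TTT
TTF.T
T...T
F...F
.....
.....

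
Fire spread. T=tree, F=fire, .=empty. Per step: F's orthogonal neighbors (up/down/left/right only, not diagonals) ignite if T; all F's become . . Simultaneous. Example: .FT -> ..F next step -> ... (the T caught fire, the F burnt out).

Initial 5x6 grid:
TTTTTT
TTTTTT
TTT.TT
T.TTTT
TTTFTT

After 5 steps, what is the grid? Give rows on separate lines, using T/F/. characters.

Step 1: 3 trees catch fire, 1 burn out
  TTTTTT
  TTTTTT
  TTT.TT
  T.TFTT
  TTF.FT
Step 2: 4 trees catch fire, 3 burn out
  TTTTTT
  TTTTTT
  TTT.TT
  T.F.FT
  TF...F
Step 3: 4 trees catch fire, 4 burn out
  TTTTTT
  TTTTTT
  TTF.FT
  T....F
  F.....
Step 4: 5 trees catch fire, 4 burn out
  TTTTTT
  TTFTFT
  TF...F
  F.....
  ......
Step 5: 6 trees catch fire, 5 burn out
  TTFTFT
  TF.F.F
  F.....
  ......
  ......

TTFTFT
TF.F.F
F.....
......
......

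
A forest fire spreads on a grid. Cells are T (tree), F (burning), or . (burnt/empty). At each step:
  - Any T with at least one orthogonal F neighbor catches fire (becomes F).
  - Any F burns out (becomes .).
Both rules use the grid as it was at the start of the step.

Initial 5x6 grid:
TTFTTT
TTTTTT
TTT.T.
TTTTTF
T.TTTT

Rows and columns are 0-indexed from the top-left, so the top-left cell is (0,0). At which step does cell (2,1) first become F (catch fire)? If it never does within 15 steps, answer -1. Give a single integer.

Step 1: cell (2,1)='T' (+5 fires, +2 burnt)
Step 2: cell (2,1)='T' (+8 fires, +5 burnt)
Step 3: cell (2,1)='F' (+6 fires, +8 burnt)
  -> target ignites at step 3
Step 4: cell (2,1)='.' (+4 fires, +6 burnt)
Step 5: cell (2,1)='.' (+1 fires, +4 burnt)
Step 6: cell (2,1)='.' (+1 fires, +1 burnt)
Step 7: cell (2,1)='.' (+0 fires, +1 burnt)
  fire out at step 7

3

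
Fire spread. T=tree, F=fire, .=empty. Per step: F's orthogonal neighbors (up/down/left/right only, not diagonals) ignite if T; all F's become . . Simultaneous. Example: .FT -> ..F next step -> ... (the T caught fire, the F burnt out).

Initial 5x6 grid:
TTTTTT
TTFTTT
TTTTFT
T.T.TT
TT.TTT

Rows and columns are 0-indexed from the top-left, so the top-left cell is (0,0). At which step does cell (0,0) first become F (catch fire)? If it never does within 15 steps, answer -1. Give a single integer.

Step 1: cell (0,0)='T' (+8 fires, +2 burnt)
Step 2: cell (0,0)='T' (+9 fires, +8 burnt)
Step 3: cell (0,0)='F' (+5 fires, +9 burnt)
  -> target ignites at step 3
Step 4: cell (0,0)='.' (+1 fires, +5 burnt)
Step 5: cell (0,0)='.' (+1 fires, +1 burnt)
Step 6: cell (0,0)='.' (+1 fires, +1 burnt)
Step 7: cell (0,0)='.' (+0 fires, +1 burnt)
  fire out at step 7

3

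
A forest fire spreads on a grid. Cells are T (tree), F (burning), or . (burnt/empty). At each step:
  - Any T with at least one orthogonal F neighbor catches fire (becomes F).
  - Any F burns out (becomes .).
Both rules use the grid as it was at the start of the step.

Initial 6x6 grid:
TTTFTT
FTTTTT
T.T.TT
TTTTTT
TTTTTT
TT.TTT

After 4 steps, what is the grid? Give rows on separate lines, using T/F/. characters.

Step 1: 6 trees catch fire, 2 burn out
  FTF.FT
  .FTFTT
  F.T.TT
  TTTTTT
  TTTTTT
  TT.TTT
Step 2: 5 trees catch fire, 6 burn out
  .F...F
  ..F.FT
  ..T.TT
  FTTTTT
  TTTTTT
  TT.TTT
Step 3: 5 trees catch fire, 5 burn out
  ......
  .....F
  ..F.FT
  .FTTTT
  FTTTTT
  TT.TTT
Step 4: 5 trees catch fire, 5 burn out
  ......
  ......
  .....F
  ..FTFT
  .FTTTT
  FT.TTT

......
......
.....F
..FTFT
.FTTTT
FT.TTT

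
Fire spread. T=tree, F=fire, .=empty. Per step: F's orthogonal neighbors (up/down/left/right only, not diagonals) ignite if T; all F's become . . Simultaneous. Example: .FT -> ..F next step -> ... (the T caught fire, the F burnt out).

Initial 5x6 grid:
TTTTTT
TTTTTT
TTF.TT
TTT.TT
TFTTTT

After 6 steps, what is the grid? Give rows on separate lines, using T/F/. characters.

Step 1: 6 trees catch fire, 2 burn out
  TTTTTT
  TTFTTT
  TF..TT
  TFF.TT
  F.FTTT
Step 2: 6 trees catch fire, 6 burn out
  TTFTTT
  TF.FTT
  F...TT
  F...TT
  ...FTT
Step 3: 5 trees catch fire, 6 burn out
  TF.FTT
  F...FT
  ....TT
  ....TT
  ....FT
Step 4: 6 trees catch fire, 5 burn out
  F...FT
  .....F
  ....FT
  ....FT
  .....F
Step 5: 3 trees catch fire, 6 burn out
  .....F
  ......
  .....F
  .....F
  ......
Step 6: 0 trees catch fire, 3 burn out
  ......
  ......
  ......
  ......
  ......

......
......
......
......
......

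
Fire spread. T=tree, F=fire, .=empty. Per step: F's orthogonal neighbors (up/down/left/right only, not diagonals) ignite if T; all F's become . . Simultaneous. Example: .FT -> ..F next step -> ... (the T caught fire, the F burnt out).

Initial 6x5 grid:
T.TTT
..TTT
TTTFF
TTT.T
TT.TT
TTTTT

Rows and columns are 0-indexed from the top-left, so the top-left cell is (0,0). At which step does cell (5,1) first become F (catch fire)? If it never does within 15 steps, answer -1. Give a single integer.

Step 1: cell (5,1)='T' (+4 fires, +2 burnt)
Step 2: cell (5,1)='T' (+6 fires, +4 burnt)
Step 3: cell (5,1)='T' (+5 fires, +6 burnt)
Step 4: cell (5,1)='T' (+3 fires, +5 burnt)
Step 5: cell (5,1)='F' (+3 fires, +3 burnt)
  -> target ignites at step 5
Step 6: cell (5,1)='.' (+1 fires, +3 burnt)
Step 7: cell (5,1)='.' (+0 fires, +1 burnt)
  fire out at step 7

5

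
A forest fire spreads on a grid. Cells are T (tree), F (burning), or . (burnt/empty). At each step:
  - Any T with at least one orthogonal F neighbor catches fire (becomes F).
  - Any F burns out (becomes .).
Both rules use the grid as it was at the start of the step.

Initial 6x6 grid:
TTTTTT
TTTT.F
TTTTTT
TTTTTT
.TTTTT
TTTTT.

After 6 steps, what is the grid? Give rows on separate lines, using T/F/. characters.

Step 1: 2 trees catch fire, 1 burn out
  TTTTTF
  TTTT..
  TTTTTF
  TTTTTT
  .TTTTT
  TTTTT.
Step 2: 3 trees catch fire, 2 burn out
  TTTTF.
  TTTT..
  TTTTF.
  TTTTTF
  .TTTTT
  TTTTT.
Step 3: 4 trees catch fire, 3 burn out
  TTTF..
  TTTT..
  TTTF..
  TTTTF.
  .TTTTF
  TTTTT.
Step 4: 5 trees catch fire, 4 burn out
  TTF...
  TTTF..
  TTF...
  TTTF..
  .TTTF.
  TTTTT.
Step 5: 6 trees catch fire, 5 burn out
  TF....
  TTF...
  TF....
  TTF...
  .TTF..
  TTTTF.
Step 6: 6 trees catch fire, 6 burn out
  F.....
  TF....
  F.....
  TF....
  .TF...
  TTTF..

F.....
TF....
F.....
TF....
.TF...
TTTF..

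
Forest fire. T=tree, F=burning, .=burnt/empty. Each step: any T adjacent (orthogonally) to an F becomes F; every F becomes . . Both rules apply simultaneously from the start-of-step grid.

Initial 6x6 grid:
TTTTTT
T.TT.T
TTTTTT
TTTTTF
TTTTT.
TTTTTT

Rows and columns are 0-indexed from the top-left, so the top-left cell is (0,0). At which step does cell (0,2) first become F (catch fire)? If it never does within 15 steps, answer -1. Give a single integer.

Step 1: cell (0,2)='T' (+2 fires, +1 burnt)
Step 2: cell (0,2)='T' (+4 fires, +2 burnt)
Step 3: cell (0,2)='T' (+5 fires, +4 burnt)
Step 4: cell (0,2)='T' (+7 fires, +5 burnt)
Step 5: cell (0,2)='T' (+6 fires, +7 burnt)
Step 6: cell (0,2)='F' (+4 fires, +6 burnt)
  -> target ignites at step 6
Step 7: cell (0,2)='.' (+3 fires, +4 burnt)
Step 8: cell (0,2)='.' (+1 fires, +3 burnt)
Step 9: cell (0,2)='.' (+0 fires, +1 burnt)
  fire out at step 9

6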